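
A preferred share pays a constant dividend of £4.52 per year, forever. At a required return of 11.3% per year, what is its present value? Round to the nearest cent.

£40.00

Level perpetuity: PV = C / r = £4.52 / 0.113 = £40.00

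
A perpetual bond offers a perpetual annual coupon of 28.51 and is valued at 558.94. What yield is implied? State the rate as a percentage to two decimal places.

5.10%

P = C/r ⇒ r = C/P = 28.51/558.94 = 0.051007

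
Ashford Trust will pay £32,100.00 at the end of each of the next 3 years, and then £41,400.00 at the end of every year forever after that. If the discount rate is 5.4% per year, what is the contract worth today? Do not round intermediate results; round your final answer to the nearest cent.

PV of 3-year annuity: £32,100.00 × [1 − (1+0.054)^−3] / 0.054 = 86765.16314
Perpetuity value at year 3: £41,400.00 / 0.054 = 766666.66667
PV of perpetuity: 766666.66667 / (1+0.054)^3 = 654763.93290
Total PV = 86765.16314 + 654763.93290 = 741529.09604

£741529.10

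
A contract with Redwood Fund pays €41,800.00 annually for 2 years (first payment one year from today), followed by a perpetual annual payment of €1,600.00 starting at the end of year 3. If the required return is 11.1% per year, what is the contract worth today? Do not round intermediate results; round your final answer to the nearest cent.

€83166.55

PV of 2-year annuity: €41,800.00 × [1 − (1+0.111)^−2] / 0.111 = 71488.53499
Perpetuity value at year 2: €1,600.00 / 0.111 = 14414.41441
PV of perpetuity: 14414.41441 / (1+0.111)^2 = 11678.01116
Total PV = 71488.53499 + 11678.01116 = 83166.54615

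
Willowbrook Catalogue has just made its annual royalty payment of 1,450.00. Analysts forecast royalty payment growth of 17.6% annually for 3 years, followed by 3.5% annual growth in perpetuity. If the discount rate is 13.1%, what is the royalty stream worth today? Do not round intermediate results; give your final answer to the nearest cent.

22279.45

D_1 = 1705.20000
D_2 = 2005.31520
D_3 = 2358.25068
Terminal value at year 3: TV = D_3×(1+g_2)/(r−g_2) = 2440.78945/0.096 = 25424.89009
P_0 = D_1/(1+r)^1 + D_2/(1+r)^2 + D_3/(1+r)^3 + TV/(1+r)^3
    = 1507.69231 + 1567.68007 + 1630.05460 + 17574.02620 = 22279.45317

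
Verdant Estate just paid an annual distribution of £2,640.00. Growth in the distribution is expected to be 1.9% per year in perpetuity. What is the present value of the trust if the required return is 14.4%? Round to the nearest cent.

D₁ = D₀ × (1 + g) = £2,640.00 × 1.019 = £2,690.1600
Growing perpetuity: P = D₁ / (r − g) = £2,690.1600 / (0.144 − 0.019) = £21,521.28

£21521.28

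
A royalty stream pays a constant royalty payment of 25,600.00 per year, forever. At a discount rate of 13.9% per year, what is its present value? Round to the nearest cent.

Level perpetuity: PV = C / r = 25,600.00 / 0.139 = 184,172.66

184172.66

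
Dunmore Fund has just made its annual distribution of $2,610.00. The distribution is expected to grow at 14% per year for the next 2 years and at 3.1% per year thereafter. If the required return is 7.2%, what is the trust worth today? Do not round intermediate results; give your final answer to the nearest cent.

D_1 = 2975.40000
D_2 = 3391.95600
Terminal value at year 2: TV = D_2×(1+g_2)/(r−g_2) = 3497.10664/0.041 = 85295.28380
P_0 = D_1/(1+r)^1 + D_2/(1+r)^2 + TV/(1+r)^2
    = 2775.55970 + 2951.62132 + 74222.47769 = 79949.65872

$79949.66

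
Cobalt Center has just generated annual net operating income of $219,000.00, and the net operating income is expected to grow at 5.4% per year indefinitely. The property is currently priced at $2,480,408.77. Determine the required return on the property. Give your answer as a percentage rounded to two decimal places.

14.71%

D₁ = $219,000.00 × 1.054 = $230,826.0000
P = D₁/(r − g) ⇒ r = D₁/P + g = $230,826.0000/$2,480,408.77 + 0.054 = 0.093060 + 0.054 = 0.147060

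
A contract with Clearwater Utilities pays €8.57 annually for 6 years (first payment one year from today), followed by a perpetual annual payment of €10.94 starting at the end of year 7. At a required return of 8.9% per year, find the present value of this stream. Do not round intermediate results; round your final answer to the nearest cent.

PV of 6-year annuity: €8.57 × [1 − (1+0.089)^−6] / 0.089 = 38.55921
Perpetuity value at year 6: €10.94 / 0.089 = 122.92135
PV of perpetuity: 122.92135 / (1+0.089)^6 = 73.69874
Total PV = 38.55921 + 73.69874 = 112.25795

€112.26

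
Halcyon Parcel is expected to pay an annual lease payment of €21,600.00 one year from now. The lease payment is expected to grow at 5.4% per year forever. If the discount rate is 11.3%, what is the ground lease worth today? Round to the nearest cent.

€366101.69

Growing perpetuity: P = D₁ / (r − g) = €21,600.0000 / (0.113 − 0.054) = €366,101.69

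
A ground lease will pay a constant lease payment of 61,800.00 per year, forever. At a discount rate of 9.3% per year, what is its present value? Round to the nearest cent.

664516.13

Level perpetuity: PV = C / r = 61,800.00 / 0.093 = 664,516.13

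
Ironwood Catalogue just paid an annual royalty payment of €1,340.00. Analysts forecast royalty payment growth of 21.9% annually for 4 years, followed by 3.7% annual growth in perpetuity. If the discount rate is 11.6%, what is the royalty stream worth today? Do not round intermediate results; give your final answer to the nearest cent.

€31755.10

D_1 = 1633.46000
D_2 = 1991.18774
D_3 = 2427.25786
D_4 = 2958.82733
Terminal value at year 4: TV = D_4×(1+g_2)/(r−g_2) = 3068.30394/0.079 = 38839.29033
P_0 = D_1/(1+r)^1 + D_2/(1+r)^2 + D_3/(1+r)^3 + D_4/(1+r)^4 + TV/(1+r)^4
    = 1463.67384 + 1598.76201 + 1746.31800 + 1907.49251 + 25038.85744 = 31755.10381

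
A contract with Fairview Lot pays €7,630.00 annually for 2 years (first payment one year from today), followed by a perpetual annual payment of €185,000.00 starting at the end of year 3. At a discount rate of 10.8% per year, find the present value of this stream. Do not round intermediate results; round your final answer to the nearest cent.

PV of 2-year annuity: €7,630.00 × [1 − (1+0.108)^−2] / 0.108 = 13101.33717
Perpetuity value at year 2: €185,000.00 / 0.108 = 1712962.96296
PV of perpetuity: 1712962.96296 / (1+0.108)^2 = 1395302.75626
Total PV = 13101.33717 + 1395302.75626 = 1408404.09344

€1408404.09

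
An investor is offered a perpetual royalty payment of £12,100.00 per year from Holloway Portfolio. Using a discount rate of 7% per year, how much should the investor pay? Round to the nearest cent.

Level perpetuity: PV = C / r = £12,100.00 / 0.07 = £172,857.14

£172857.14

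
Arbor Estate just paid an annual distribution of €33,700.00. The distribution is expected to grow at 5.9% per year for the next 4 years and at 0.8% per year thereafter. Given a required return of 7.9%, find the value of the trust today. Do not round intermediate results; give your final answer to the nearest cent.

€572614.19

D_1 = 35688.30000
D_2 = 37793.90970
D_3 = 40023.75037
D_4 = 42385.15164
Terminal value at year 4: TV = D_4×(1+g_2)/(r−g_2) = 42724.23286/0.071 = 601749.75856
P_0 = D_1/(1+r)^1 + D_2/(1+r)^2 + D_3/(1+r)^3 + D_4/(1+r)^4 + TV/(1+r)^4
    = 33075.34754 + 32462.27345 + 31860.56310 + 31270.00586 + 443945.99863 = 572614.18857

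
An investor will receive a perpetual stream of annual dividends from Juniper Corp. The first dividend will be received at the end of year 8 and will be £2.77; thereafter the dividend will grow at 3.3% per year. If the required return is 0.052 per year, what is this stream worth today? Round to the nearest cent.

Value at end of year 7: C₁ / (r − g) = £2.77 / (0.052 − 0.033) = £145.7895
Discount to today: PV = £145.7895 / (1 + 0.052)^7 = £145.7895 / 1.425969 = £102.24

£102.24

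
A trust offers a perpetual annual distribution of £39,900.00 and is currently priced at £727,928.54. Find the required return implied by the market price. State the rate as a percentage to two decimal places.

5.48%

P = C/r ⇒ r = C/P = £39,900.00/£727,928.54 = 0.054813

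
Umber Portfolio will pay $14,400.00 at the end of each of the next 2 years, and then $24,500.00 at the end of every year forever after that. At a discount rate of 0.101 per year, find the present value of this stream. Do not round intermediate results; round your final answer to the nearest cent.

$225068.83

PV of 2-year annuity: $14,400.00 × [1 − (1+0.101)^−2] / 0.101 = 24958.23712
Perpetuity value at year 2: $24,500.00 / 0.101 = 242574.25743
PV of perpetuity: 242574.25743 / (1+0.101)^2 = 200110.59010
Total PV = 24958.23712 + 200110.59010 = 225068.82722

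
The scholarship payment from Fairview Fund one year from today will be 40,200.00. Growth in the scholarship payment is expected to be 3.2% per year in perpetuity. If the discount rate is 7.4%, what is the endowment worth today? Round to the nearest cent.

957142.86

Growing perpetuity: P = D₁ / (r − g) = 40,200.0000 / (0.074 − 0.032) = 957,142.86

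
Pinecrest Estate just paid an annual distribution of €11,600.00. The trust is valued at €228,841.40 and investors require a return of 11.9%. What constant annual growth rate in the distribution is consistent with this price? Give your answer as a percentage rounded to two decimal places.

P = D₀(1+g)/(r−g) ⇒ P(r−g) = D₀(1+g) ⇒ g(P+D₀) = P·r − D₀
g = (P·r − D₀)/(P + D₀) = (€228,841.40×0.119 − €11,600.00) / (€228,841.40 + €11,600.00) = 0.065014

6.50%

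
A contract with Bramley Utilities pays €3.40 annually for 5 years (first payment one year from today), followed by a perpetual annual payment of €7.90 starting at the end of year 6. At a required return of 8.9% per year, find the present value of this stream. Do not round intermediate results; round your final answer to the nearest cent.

PV of 5-year annuity: €3.40 × [1 − (1+0.089)^−5] / 0.089 = 13.25920
Perpetuity value at year 5: €7.90 / 0.089 = 88.76404
PV of perpetuity: 88.76404 / (1+0.089)^5 = 57.95590
Total PV = 13.25920 + 57.95590 = 71.21510

€71.22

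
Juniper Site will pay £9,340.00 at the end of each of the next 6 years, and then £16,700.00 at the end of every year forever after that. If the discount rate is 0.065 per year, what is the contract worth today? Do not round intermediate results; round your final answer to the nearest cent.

PV of 6-year annuity: £9,340.00 × [1 − (1+0.065)^−6] / 0.065 = 45215.06662
Perpetuity value at year 6: £16,700.00 / 0.065 = 256923.07692
PV of perpetuity: 256923.07692 / (1+0.065)^6 = 176078.15052
Total PV = 45215.06662 + 176078.15052 = 221293.21714

£221293.22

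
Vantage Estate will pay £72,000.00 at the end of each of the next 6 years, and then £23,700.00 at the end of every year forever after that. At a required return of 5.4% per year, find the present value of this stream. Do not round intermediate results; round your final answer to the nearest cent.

£680939.71

PV of 6-year annuity: £72,000.00 × [1 − (1+0.054)^−6] / 0.054 = 360821.10385
Perpetuity value at year 6: £23,700.00 / 0.054 = 438888.88889
PV of perpetuity: 438888.88889 / (1+0.054)^6 = 320118.60887
Total PV = 360821.10385 + 320118.60887 = 680939.71272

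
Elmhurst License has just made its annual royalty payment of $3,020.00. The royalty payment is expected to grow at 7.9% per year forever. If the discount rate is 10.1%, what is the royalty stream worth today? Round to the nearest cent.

D₁ = D₀ × (1 + g) = $3,020.00 × 1.079 = $3,258.5800
Growing perpetuity: P = D₁ / (r − g) = $3,258.5800 / (0.101 − 0.079) = $148,117.27

$148117.27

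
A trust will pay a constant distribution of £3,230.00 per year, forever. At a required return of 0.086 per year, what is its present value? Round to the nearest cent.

£37558.14

Level perpetuity: PV = C / r = £3,230.00 / 0.086 = £37,558.14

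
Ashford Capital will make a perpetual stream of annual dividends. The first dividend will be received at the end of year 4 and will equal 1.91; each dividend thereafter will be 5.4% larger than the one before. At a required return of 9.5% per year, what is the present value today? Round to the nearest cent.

35.48

Value at end of year 3: C₁ / (r − g) = 1.91 / (0.095 − 0.054) = 46.5854
Discount to today: PV = 46.5854 / (1 + 0.095)^3 = 46.5854 / 1.312932 = 35.48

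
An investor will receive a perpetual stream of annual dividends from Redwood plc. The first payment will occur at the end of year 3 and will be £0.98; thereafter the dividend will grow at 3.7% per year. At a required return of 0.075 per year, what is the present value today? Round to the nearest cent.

Value at end of year 2: C₁ / (r − g) = £0.98 / (0.075 − 0.037) = £25.7895
Discount to today: PV = £25.7895 / (1 + 0.075)^2 = £25.7895 / 1.155625 = £22.32

£22.32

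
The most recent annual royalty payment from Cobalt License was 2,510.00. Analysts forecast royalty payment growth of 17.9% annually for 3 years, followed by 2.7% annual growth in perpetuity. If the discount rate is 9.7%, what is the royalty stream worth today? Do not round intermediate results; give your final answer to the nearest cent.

54428.81

D_1 = 2959.29000
D_2 = 3489.00291
D_3 = 4113.53443
Terminal value at year 3: TV = D_3×(1+g_2)/(r−g_2) = 4224.59986/0.07 = 60351.42658
P_0 = D_1/(1+r)^1 + D_2/(1+r)^2 + D_3/(1+r)^3 + TV/(1+r)^3
    = 2697.62078 + 2899.26609 + 3115.98425 + 45715.94038 = 54428.81150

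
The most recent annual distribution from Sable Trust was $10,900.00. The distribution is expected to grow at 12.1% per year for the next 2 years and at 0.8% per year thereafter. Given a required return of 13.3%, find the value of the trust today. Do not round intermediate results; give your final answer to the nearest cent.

$107500.44

D_1 = 12218.90000
D_2 = 13697.38690
Terminal value at year 2: TV = D_2×(1+g_2)/(r−g_2) = 13806.96600/0.125 = 110455.72796
P_0 = D_1/(1+r)^1 + D_2/(1+r)^2 + TV/(1+r)^2
    = 10784.55428 + 10670.33129 + 86045.55150 = 107500.43707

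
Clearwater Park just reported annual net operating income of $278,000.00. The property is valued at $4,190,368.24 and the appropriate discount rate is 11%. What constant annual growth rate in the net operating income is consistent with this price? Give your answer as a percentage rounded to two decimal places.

4.09%

P = D₀(1+g)/(r−g) ⇒ P(r−g) = D₀(1+g) ⇒ g(P+D₀) = P·r − D₀
g = (P·r − D₀)/(P + D₀) = ($4,190,368.24×0.11 − $278,000.00) / ($4,190,368.24 + $278,000.00) = 0.040941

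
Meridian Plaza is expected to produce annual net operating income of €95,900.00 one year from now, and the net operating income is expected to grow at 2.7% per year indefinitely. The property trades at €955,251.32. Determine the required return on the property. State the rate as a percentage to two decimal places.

P = D₁/(r − g) ⇒ r = D₁/P + g = €95,900.0000/€955,251.32 + 0.027 = 0.100392 + 0.027 = 0.127392

12.74%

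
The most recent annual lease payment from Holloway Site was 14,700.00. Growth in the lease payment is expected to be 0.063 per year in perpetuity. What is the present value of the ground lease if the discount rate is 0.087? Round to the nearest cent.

D₁ = D₀ × (1 + g) = 14,700.00 × 1.063 = 15,626.1000
Growing perpetuity: P = D₁ / (r − g) = 15,626.1000 / (0.087 − 0.063) = 651,087.50

651087.50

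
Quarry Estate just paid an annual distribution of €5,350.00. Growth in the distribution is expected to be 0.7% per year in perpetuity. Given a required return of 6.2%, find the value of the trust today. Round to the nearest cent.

D₁ = D₀ × (1 + g) = €5,350.00 × 1.007 = €5,387.4500
Growing perpetuity: P = D₁ / (r − g) = €5,387.4500 / (0.062 − 0.007) = €97,953.64

€97953.64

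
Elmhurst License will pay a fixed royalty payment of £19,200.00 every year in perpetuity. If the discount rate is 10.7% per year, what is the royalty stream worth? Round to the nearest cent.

£179439.25

Level perpetuity: PV = C / r = £19,200.00 / 0.107 = £179,439.25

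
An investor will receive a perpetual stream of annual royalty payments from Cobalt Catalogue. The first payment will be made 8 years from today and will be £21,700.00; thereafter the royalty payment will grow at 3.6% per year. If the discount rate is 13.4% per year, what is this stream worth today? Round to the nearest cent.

£91821.05

Value at end of year 7: C₁ / (r − g) = £21,700.00 / (0.134 − 0.036) = £221,428.5714
Discount to today: PV = £221,428.5714 / (1 + 0.134)^7 = £221,428.5714 / 2.411523 = £91,821.05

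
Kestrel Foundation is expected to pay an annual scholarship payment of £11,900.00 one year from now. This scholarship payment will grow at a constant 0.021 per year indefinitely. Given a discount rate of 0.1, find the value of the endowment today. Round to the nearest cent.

£150632.91

Growing perpetuity: P = D₁ / (r − g) = £11,900.0000 / (0.1 − 0.021) = £150,632.91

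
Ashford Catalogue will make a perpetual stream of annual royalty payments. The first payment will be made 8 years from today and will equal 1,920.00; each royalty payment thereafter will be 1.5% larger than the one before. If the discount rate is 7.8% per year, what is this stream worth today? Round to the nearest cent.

Value at end of year 7: C₁ / (r − g) = 1,920.00 / (0.078 − 0.015) = 30,476.1905
Discount to today: PV = 30,476.1905 / (1 + 0.078)^7 = 30,476.1905 / 1.691731 = 18,014.80

18014.80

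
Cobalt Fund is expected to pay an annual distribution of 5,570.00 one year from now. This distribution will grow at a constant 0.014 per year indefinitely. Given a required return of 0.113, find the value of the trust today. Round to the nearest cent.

Growing perpetuity: P = D₁ / (r − g) = 5,570.0000 / (0.113 − 0.014) = 56,262.63

56262.63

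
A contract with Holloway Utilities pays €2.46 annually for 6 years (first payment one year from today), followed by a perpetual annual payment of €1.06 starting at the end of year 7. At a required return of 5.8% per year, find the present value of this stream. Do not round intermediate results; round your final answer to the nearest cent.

€25.20

PV of 6-year annuity: €2.46 × [1 − (1+0.058)^−6] / 0.058 = 12.17300
Perpetuity value at year 6: €1.06 / 0.058 = 18.27586
PV of perpetuity: 18.27586 / (1+0.058)^6 = 13.03058
Total PV = 12.17300 + 13.03058 = 25.20359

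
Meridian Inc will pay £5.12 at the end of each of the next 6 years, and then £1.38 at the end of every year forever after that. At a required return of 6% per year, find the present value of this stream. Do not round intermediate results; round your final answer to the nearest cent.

£41.39

PV of 6-year annuity: £5.12 × [1 − (1+0.06)^−6] / 0.06 = 25.17670
Perpetuity value at year 6: £1.38 / 0.06 = 23.00000
PV of perpetuity: 23.00000 / (1+0.06)^6 = 16.21409
Total PV = 25.17670 + 16.21409 = 41.39079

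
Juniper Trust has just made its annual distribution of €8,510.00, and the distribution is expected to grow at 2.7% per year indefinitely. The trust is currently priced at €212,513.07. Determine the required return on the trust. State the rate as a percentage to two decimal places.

6.81%

D₁ = €8,510.00 × 1.027 = €8,739.7700
P = D₁/(r − g) ⇒ r = D₁/P + g = €8,739.7700/€212,513.07 + 0.027 = 0.041126 + 0.027 = 0.068126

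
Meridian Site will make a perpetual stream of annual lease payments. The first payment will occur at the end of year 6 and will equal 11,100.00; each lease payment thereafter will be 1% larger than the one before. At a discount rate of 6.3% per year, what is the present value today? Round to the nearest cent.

Value at end of year 5: C₁ / (r − g) = 11,100.00 / (0.063 − 0.01) = 209,433.9623
Discount to today: PV = 209,433.9623 / (1 + 0.063)^5 = 209,433.9623 / 1.357270 = 154,305.28

154305.28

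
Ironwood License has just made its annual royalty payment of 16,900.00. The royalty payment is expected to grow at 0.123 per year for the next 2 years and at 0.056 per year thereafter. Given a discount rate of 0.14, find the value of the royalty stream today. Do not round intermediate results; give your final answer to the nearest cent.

239215.65

D_1 = 18978.70000
D_2 = 21313.08010
Terminal value at year 2: TV = D_2×(1+g_2)/(r−g_2) = 22506.61259/0.084 = 267935.86411
P_0 = D_1/(1+r)^1 + D_2/(1+r)^2 + TV/(1+r)^2
    = 16647.98246 + 16399.72307 + 206167.94715 = 239215.65267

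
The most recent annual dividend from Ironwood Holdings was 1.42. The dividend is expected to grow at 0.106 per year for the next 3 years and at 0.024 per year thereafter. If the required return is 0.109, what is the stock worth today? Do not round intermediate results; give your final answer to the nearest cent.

21.21

D_1 = 1.57052
D_2 = 1.73700
D_3 = 1.92112
Terminal value at year 3: TV = D_3×(1+g_2)/(r−g_2) = 1.96722/0.085 = 23.14380
P_0 = D_1/(1+r)^1 + D_2/(1+r)^2 + D_3/(1+r)^3 + TV/(1+r)^3
    = 1.41616 + 1.41233 + 1.40851 + 16.96837 = 21.20536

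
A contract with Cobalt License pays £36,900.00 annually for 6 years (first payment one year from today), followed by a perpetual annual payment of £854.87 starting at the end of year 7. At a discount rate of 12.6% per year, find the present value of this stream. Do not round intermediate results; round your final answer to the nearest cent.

£152496.38

PV of 6-year annuity: £36,900.00 × [1 − (1+0.126)^−6] / 0.126 = 149167.49583
Perpetuity value at year 6: £854.87 / 0.126 = 6784.68254
PV of perpetuity: 6784.68254 / (1+0.126)^6 = 3328.88804
Total PV = 149167.49583 + 3328.88804 = 152496.38386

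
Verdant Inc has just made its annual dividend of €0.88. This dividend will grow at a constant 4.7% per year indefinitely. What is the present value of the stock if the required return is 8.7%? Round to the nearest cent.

€23.03

D₁ = D₀ × (1 + g) = €0.88 × 1.047 = €0.9214
Growing perpetuity: P = D₁ / (r − g) = €0.9214 / (0.087 − 0.047) = €23.03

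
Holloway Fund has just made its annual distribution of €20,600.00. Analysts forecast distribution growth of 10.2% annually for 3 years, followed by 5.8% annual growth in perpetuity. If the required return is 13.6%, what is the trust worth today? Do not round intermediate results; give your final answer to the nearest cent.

D_1 = 22701.20000
D_2 = 25016.72240
D_3 = 27568.42808
Terminal value at year 3: TV = D_3×(1+g_2)/(r−g_2) = 29167.39691/0.078 = 373940.98607
P_0 = D_1/(1+r)^1 + D_2/(1+r)^2 + D_3/(1+r)^3 + TV/(1+r)^3
    = 19983.45070 + 19385.35447 + 18805.15900 + 255075.10541 = 313249.06958

€313249.07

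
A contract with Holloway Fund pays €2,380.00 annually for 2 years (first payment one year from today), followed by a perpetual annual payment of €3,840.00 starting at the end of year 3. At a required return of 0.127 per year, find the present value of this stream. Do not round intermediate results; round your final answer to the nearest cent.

€27791.26

PV of 2-year annuity: €2,380.00 × [1 − (1+0.127)^−2] / 0.127 = 3985.62666
Perpetuity value at year 2: €3,840.00 / 0.127 = 30236.22047
PV of perpetuity: 30236.22047 / (1+0.127)^2 = 23805.62956
Total PV = 3985.62666 + 23805.62956 = 27791.25622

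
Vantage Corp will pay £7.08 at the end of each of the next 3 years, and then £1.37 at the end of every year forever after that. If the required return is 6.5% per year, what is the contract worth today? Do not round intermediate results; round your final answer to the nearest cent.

PV of 3-year annuity: £7.08 × [1 − (1+0.065)^−3] / 0.065 = 18.75121
Perpetuity value at year 3: £1.37 / 0.065 = 21.07692
PV of perpetuity: 21.07692 / (1+0.065)^3 = 17.44851
Total PV = 18.75121 + 17.44851 = 36.19972

£36.20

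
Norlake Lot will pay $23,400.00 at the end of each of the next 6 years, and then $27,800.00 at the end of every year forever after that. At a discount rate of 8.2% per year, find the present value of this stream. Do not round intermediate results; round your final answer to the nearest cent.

$318806.55

PV of 6-year annuity: $23,400.00 × [1 − (1+0.082)^−6] / 0.082 = 107522.17200
Perpetuity value at year 6: $27,800.00 / 0.082 = 339024.39024
PV of perpetuity: 339024.39024 / (1+0.082)^6 = 211284.37394
Total PV = 107522.17200 + 211284.37394 = 318806.54594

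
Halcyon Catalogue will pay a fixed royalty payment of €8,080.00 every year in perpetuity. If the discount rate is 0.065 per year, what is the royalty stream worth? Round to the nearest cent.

Level perpetuity: PV = C / r = €8,080.00 / 0.065 = €124,307.69

€124307.69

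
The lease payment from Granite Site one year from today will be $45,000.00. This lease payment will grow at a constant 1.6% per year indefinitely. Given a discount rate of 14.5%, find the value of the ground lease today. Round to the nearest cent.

Growing perpetuity: P = D₁ / (r − g) = $45,000.0000 / (0.145 − 0.016) = $348,837.21

$348837.21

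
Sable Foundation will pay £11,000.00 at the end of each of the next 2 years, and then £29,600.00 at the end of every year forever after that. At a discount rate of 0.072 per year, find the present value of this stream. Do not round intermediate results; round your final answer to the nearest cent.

£377574.97

PV of 2-year annuity: £11,000.00 × [1 − (1+0.072)^−2] / 0.072 = 19833.20339
Perpetuity value at year 2: £29,600.00 / 0.072 = 411111.11111
PV of perpetuity: 411111.11111 / (1+0.072)^2 = 357741.76382
Total PV = 19833.20339 + 357741.76382 = 377574.96720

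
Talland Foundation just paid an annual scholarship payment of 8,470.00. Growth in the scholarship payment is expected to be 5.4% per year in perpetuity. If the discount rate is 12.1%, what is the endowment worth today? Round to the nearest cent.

D₁ = D₀ × (1 + g) = 8,470.00 × 1.054 = 8,927.3800
Growing perpetuity: P = D₁ / (r − g) = 8,927.3800 / (0.121 − 0.054) = 133,244.48

133244.48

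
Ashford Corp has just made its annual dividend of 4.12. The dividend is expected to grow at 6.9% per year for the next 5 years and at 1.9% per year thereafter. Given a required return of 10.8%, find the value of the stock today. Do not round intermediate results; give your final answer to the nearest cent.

D_1 = 4.40428
D_2 = 4.70818
D_3 = 5.03304
D_4 = 5.38032
D_5 = 5.75156
Terminal value at year 5: TV = D_5×(1+g_2)/(r−g_2) = 5.86084/0.089 = 65.85214
P_0 = D_1/(1+r)^1 + D_2/(1+r)^2 + D_3/(1+r)^3 + D_4/(1+r)^4 + D_5/(1+r)^5 + TV/(1+r)^5
    = 3.97498 + 3.83507 + 3.70008 + 3.56984 + 3.44419 + 39.43403 = 57.95819

57.96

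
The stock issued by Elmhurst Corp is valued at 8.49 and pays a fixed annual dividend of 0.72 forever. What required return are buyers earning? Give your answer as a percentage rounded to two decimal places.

8.48%

P = C/r ⇒ r = C/P = 0.72/8.49 = 0.084806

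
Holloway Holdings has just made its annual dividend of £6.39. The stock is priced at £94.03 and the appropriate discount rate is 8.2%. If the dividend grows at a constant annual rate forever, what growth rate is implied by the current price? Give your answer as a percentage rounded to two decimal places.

1.31%

P = D₀(1+g)/(r−g) ⇒ P(r−g) = D₀(1+g) ⇒ g(P+D₀) = P·r − D₀
g = (P·r − D₀)/(P + D₀) = (£94.03×0.082 − £6.39) / (£94.03 + £6.39) = 0.013149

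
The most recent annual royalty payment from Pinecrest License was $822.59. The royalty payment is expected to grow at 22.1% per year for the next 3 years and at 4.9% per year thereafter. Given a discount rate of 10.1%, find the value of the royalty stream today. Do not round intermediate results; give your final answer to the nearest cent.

D_1 = 1004.38239
D_2 = 1226.35090
D_3 = 1497.37445
Terminal value at year 3: TV = D_3×(1+g_2)/(r−g_2) = 1570.74579/0.052 = 30206.64990
P_0 = D_1/(1+r)^1 + D_2/(1+r)^2 + D_3/(1+r)^3 + TV/(1+r)^3
    = 912.24559 + 1011.67290 + 1121.93697 + 22632.92087 = 25678.77633

$25678.78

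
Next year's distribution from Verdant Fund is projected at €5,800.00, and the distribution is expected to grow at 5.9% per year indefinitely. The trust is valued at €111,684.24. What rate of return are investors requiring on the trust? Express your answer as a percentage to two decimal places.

P = D₁/(r − g) ⇒ r = D₁/P + g = €5,800.0000/€111,684.24 + 0.059 = 0.051932 + 0.059 = 0.110932

11.09%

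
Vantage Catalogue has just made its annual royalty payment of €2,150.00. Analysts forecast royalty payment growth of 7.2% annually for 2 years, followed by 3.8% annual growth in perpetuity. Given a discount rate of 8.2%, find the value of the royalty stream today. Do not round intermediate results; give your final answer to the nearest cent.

€54027.83

D_1 = 2304.80000
D_2 = 2470.74560
Terminal value at year 2: TV = D_2×(1+g_2)/(r−g_2) = 2564.63393/0.044 = 58287.13484
P_0 = D_1/(1+r)^1 + D_2/(1+r)^2 + TV/(1+r)^2
    = 2130.12939 + 2110.44243 + 49787.25544 = 54027.82726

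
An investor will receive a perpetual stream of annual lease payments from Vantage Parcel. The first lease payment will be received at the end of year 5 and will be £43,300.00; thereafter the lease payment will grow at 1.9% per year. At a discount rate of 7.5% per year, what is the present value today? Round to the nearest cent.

Value at end of year 4: C₁ / (r − g) = £43,300.00 / (0.075 − 0.019) = £773,214.2857
Discount to today: PV = £773,214.2857 / (1 + 0.075)^4 = £773,214.2857 / 1.335469 = £578,983.27

£578983.27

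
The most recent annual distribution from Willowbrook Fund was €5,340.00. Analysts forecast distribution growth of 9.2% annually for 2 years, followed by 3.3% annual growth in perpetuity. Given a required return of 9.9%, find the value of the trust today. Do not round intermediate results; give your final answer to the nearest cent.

D_1 = 5831.28000
D_2 = 6367.75776
Terminal value at year 2: TV = D_2×(1+g_2)/(r−g_2) = 6577.89377/0.066 = 99665.05706
P_0 = D_1/(1+r)^1 + D_2/(1+r)^2 + TV/(1+r)^2
    = 5305.98726 + 5272.19116 + 82517.77988 = 93095.95831

€93095.96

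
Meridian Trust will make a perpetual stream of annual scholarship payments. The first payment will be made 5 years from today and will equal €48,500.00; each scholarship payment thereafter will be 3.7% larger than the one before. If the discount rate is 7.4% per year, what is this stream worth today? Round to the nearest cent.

Value at end of year 4: C₁ / (r − g) = €48,500.00 / (0.074 − 0.037) = €1,310,810.8108
Discount to today: PV = €1,310,810.8108 / (1 + 0.074)^4 = €1,310,810.8108 / 1.330507 = €985,196.57

€985196.57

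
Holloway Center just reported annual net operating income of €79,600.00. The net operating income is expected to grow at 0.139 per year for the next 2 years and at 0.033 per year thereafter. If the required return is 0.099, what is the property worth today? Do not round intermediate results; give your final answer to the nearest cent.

€1506198.50

D_1 = 90664.40000
D_2 = 103266.75160
Terminal value at year 2: TV = D_2×(1+g_2)/(r−g_2) = 106674.55440/0.066 = 1616281.12732
P_0 = D_1/(1+r)^1 + D_2/(1+r)^2 + TV/(1+r)^2
    = 82497.17925 + 85499.80634 + 1338201.51442 = 1506198.50001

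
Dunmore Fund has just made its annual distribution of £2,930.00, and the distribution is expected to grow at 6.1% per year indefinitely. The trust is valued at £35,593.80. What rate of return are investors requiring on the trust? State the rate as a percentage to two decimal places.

14.83%

D₁ = £2,930.00 × 1.061 = £3,108.7300
P = D₁/(r − g) ⇒ r = D₁/P + g = £3,108.7300/£35,593.80 + 0.061 = 0.087339 + 0.061 = 0.148339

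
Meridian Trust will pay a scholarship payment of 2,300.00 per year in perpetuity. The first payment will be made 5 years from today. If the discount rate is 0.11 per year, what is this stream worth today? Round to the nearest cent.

13773.47

Value at end of year 4: C / r = 2,300.00 / 0.11 = 20,909.0909
Discount to today: PV = 20,909.0909 / (1 + 0.11)^4 = 20,909.0909 / 1.518070 = 13,773.47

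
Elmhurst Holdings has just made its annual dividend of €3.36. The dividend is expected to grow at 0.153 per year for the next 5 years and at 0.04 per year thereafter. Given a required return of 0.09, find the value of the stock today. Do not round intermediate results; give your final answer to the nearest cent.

€112.51

D_1 = 3.87408
D_2 = 4.46681
D_3 = 5.15024
D_4 = 5.93822
D_5 = 6.84677
Terminal value at year 5: TV = D_5×(1+g_2)/(r−g_2) = 7.12064/0.05 = 142.41284
P_0 = D_1/(1+r)^1 + D_2/(1+r)^2 + D_3/(1+r)^3 + D_4/(1+r)^4 + D_5/(1+r)^5 + TV/(1+r)^5
    = 3.55420 + 3.75963 + 3.97693 + 4.20679 + 4.44993 + 92.55857 = 112.50605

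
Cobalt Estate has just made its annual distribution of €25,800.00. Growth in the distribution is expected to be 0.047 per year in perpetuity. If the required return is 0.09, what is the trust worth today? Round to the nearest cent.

D₁ = D₀ × (1 + g) = €25,800.00 × 1.047 = €27,012.6000
Growing perpetuity: P = D₁ / (r − g) = €27,012.6000 / (0.09 − 0.047) = €628,200.00

€628200.00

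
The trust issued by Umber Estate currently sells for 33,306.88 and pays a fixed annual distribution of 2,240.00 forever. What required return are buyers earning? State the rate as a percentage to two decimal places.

P = C/r ⇒ r = C/P = 2,240.00/33,306.88 = 0.067253

6.73%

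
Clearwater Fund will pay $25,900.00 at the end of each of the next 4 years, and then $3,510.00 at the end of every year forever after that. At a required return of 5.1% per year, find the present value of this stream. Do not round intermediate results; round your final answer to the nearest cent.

PV of 4-year annuity: $25,900.00 × [1 − (1+0.051)^−4] / 0.051 = 91627.18258
Perpetuity value at year 4: $3,510.00 / 0.051 = 68823.52941
PV of perpetuity: 68823.52941 / (1+0.051)^4 = 56406.10042
Total PV = 91627.18258 + 56406.10042 = 148033.28300

$148033.28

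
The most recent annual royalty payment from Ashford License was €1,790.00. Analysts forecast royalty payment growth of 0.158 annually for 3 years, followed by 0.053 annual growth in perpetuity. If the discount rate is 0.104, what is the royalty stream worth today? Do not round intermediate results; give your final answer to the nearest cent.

D_1 = 2072.82000
D_2 = 2400.32556
D_3 = 2779.57700
Terminal value at year 3: TV = D_3×(1+g_2)/(r−g_2) = 2926.89458/0.051 = 57390.08979
P_0 = D_1/(1+r)^1 + D_2/(1+r)^2 + D_3/(1+r)^3 + TV/(1+r)^3
    = 1877.55435 + 1969.39125 + 2065.72016 + 42651.04576 = 48563.71152

€48563.71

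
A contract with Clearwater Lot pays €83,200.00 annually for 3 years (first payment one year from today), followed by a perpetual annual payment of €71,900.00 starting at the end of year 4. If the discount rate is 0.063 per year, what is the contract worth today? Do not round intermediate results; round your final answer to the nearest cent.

PV of 3-year annuity: €83,200.00 × [1 − (1+0.063)^−3] / 0.063 = 221165.93452
Perpetuity value at year 3: €71,900.00 / 0.063 = 1141269.84127
PV of perpetuity: 1141269.84127 / (1+0.063)^3 = 950142.06853
Total PV = 221165.93452 + 950142.06853 = 1171308.00305

€1171308.00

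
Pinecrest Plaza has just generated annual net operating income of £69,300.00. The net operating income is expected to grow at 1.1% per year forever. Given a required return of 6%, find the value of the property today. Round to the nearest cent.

D₁ = D₀ × (1 + g) = £69,300.00 × 1.011 = £70,062.3000
Growing perpetuity: P = D₁ / (r − g) = £70,062.3000 / (0.06 − 0.011) = £1,429,842.86

£1429842.86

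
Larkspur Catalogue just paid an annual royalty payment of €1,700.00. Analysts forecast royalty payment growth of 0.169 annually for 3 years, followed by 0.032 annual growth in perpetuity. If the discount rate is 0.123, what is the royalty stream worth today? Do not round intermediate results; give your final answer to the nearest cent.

€27275.94

D_1 = 1987.30000
D_2 = 2323.15370
D_3 = 2715.76668
Terminal value at year 3: TV = D_3×(1+g_2)/(r−g_2) = 2802.67121/0.091 = 30798.58471
P_0 = D_1/(1+r)^1 + D_2/(1+r)^2 + D_3/(1+r)^3 + TV/(1+r)^3
    = 1769.63491 + 1842.12218 + 1917.57865 + 21746.60625 = 27275.94198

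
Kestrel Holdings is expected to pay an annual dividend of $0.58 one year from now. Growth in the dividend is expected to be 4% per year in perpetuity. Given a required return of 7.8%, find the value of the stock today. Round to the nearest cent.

$15.26

Growing perpetuity: P = D₁ / (r − g) = $0.5800 / (0.078 − 0.04) = $15.26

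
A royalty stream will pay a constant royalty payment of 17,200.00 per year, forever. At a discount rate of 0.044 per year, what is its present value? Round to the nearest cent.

390909.09

Level perpetuity: PV = C / r = 17,200.00 / 0.044 = 390,909.09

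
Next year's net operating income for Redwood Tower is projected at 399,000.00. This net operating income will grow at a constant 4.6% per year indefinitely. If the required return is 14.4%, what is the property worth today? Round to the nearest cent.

4071428.57

Growing perpetuity: P = D₁ / (r − g) = 399,000.0000 / (0.144 − 0.046) = 4,071,428.57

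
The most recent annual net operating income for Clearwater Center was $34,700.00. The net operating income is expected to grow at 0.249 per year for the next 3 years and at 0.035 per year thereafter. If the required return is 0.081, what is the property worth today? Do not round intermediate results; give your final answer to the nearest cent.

D_1 = 43340.30000
D_2 = 54132.03470
D_3 = 67610.91134
Terminal value at year 3: TV = D_3×(1+g_2)/(r−g_2) = 69977.29324/0.046 = 1521245.50516
P_0 = D_1/(1+r)^1 + D_2/(1+r)^2 + D_3/(1+r)^3 + TV/(1+r)^3
    = 40092.78446 + 46323.67048 + 53522.90882 + 1204265.44835 = 1344204.81211

$1344204.81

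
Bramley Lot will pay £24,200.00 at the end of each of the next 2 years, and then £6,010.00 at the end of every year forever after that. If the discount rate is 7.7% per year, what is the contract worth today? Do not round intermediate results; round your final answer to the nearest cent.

£110623.45

PV of 2-year annuity: £24,200.00 × [1 − (1+0.077)^−2] / 0.077 = 43333.16953
Perpetuity value at year 2: £6,010.00 / 0.077 = 78051.94805
PV of perpetuity: 78051.94805 / (1+0.077)^2 = 67290.28074
Total PV = 43333.16953 + 67290.28074 = 110623.45027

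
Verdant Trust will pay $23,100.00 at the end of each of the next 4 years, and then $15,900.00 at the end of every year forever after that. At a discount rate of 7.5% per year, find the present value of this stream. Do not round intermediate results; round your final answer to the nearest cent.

PV of 4-year annuity: $23,100.00 × [1 − (1+0.075)^−4] / 0.075 = 77369.43683
Perpetuity value at year 4: $15,900.00 / 0.075 = 212000.00000
PV of perpetuity: 212000.00000 / (1+0.075)^4 = 158745.71231
Total PV = 77369.43683 + 158745.71231 = 236115.14914

$236115.15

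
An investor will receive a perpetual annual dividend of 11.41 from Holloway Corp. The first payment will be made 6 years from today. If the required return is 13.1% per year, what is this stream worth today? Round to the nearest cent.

47.07

Value at end of year 5: C / r = 11.41 / 0.131 = 87.0992
Discount to today: PV = 87.0992 / (1 + 0.131)^5 = 87.0992 / 1.850602 = 47.07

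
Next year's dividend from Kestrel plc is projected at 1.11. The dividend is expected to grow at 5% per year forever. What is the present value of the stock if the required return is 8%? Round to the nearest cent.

Growing perpetuity: P = D₁ / (r − g) = 1.1100 / (0.08 − 0.05) = 37.00

37.00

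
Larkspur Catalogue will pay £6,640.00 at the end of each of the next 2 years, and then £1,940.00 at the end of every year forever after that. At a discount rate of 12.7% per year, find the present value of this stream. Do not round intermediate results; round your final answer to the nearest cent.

PV of 2-year annuity: £6,640.00 × [1 − (1+0.127)^−2] / 0.127 = 11119.56345
Perpetuity value at year 2: £1,940.00 / 0.127 = 15275.59055
PV of perpetuity: 15275.59055 / (1+0.127)^2 = 12026.80244
Total PV = 11119.56345 + 12026.80244 = 23146.36588

£23146.37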